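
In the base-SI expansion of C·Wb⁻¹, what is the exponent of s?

3

C = A·s = s·A (charge = current × time).
Wb = V·s (flux: a volt is a weber per second),
    = kg·m²·s⁻²·A⁻¹.
So Wb⁻¹ = kg⁻¹·m⁻²·s²·A.
Combining: C·Wb⁻¹ = (s·A) · (kg⁻¹·m⁻²·s²·A) = kg⁻¹·m⁻²·s³·A².
The exponent of s is 3.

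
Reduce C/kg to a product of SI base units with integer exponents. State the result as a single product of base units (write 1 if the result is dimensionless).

kg⁻¹·s·A

C = A·s = s·A (charge = current × time).
Combining: kg⁻¹·C = kg⁻¹ · (s·A) = kg⁻¹·s·A.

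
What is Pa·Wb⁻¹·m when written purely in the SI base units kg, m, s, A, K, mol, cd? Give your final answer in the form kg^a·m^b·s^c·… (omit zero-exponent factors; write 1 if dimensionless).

m⁻²·A

Pa = kg·m⁻¹·s⁻².
Wb = kg·m²·s⁻²·A⁻¹.
So Wb⁻¹ = kg⁻¹·m⁻²·s²·A.
Combining: Pa·Wb⁻¹·m = (kg·m⁻¹·s⁻²) · (kg⁻¹·m⁻²·s²·A) · m = m⁻²·A.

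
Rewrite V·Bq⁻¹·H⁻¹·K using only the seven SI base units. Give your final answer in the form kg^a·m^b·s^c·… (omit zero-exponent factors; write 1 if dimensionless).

A·K

V = W/A (potential = power per current),
    = kg·m²·s⁻³·A⁻¹.
Bq = 1/s = s⁻¹ (activity is decays per second).
So Bq⁻¹ = s.
H = Wb/A (inductance = flux per current),
    = kg·m²·s⁻²·A⁻².
So H⁻¹ = kg⁻¹·m⁻²·s²·A².
Combining: V·Bq⁻¹·H⁻¹·K = (kg·m²·s⁻³·A⁻¹) · s · (kg⁻¹·m⁻²·s²·A²) · K = A·K.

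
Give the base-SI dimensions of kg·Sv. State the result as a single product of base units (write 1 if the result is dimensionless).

kg·m²·s⁻²

Sv = m²·s⁻².
Combining: kg·Sv = kg · (m²·s⁻²) = kg·m²·s⁻².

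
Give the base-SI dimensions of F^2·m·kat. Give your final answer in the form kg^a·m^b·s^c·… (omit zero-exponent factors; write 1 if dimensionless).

kg⁻²·m⁻³·s⁷·A⁴·mol

F = C/V (capacitance = charge per voltage),
    = A·s/(kg·m²·s⁻³·A⁻¹) (substituting C and V),
    = kg⁻¹·m⁻²·s⁴·A².
So F² = kg⁻²·m⁻⁴·s⁸·A⁴.
kat = mol/s = s⁻¹·mol (catalytic activity).
Combining: F²·m·kat = (kg⁻²·m⁻⁴·s⁸·A⁴) · m · (s⁻¹·mol) = kg⁻²·m⁻³·s⁷·A⁴·mol.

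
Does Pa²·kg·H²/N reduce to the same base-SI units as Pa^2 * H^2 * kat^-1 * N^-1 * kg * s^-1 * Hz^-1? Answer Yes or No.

No

Left side:
  Pa = N/m² (pressure = force per area),
      = kg·m⁻¹·s⁻².
  So Pa² = kg²·m⁻²·s⁻⁴.
  N = kg·m/s² = kg·m·s⁻² (force = mass × acceleration).
  So N⁻¹ = kg⁻¹·m⁻¹·s².
  H = Wb/A (inductance = flux per current),
      = kg·m²·s⁻²·A⁻².
  So H² = kg²·m⁴·s⁻⁴·A⁻⁴.
  Combining: Pa²·N⁻¹·kg·H² = (kg²·m⁻²·s⁻⁴) · (kg⁻¹·m⁻¹·s²) · kg · (kg²·m⁴·s⁻⁴·A⁻⁴) = kg⁴·m·s⁻⁶·A⁻⁴.
Right side:
  Pa = kg·m⁻¹·s⁻².
  So Pa² = kg²·m⁻²·s⁻⁴.
  H = kg·m²·s⁻²·A⁻².
  So H² = kg²·m⁴·s⁻⁴·A⁻⁴.
  kat = s⁻¹·mol.
  So kat⁻¹ = s·mol⁻¹.
  N = kg·m·s⁻².
  So N⁻¹ = kg⁻¹·m⁻¹·s².
  Hz = s⁻¹.
  So Hz⁻¹ = s.
  Combining: Pa²·H²·kat⁻¹·N⁻¹·kg·s⁻¹·Hz⁻¹ = (kg²·m⁻²·s⁻⁴) · (kg²·m⁴·s⁻⁴·A⁻⁴) · (s·mol⁻¹) · (kg⁻¹·m⁻¹·s²) · kg · s⁻¹ · s = kg⁴·m·s⁻⁵·A⁻⁴·mol⁻¹.
Left is kg⁴·m·s⁻⁶·A⁻⁴; right is kg⁴·m·s⁻⁵·A⁻⁴·mol⁻¹ — different.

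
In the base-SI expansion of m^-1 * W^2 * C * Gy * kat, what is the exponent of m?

5

W = J/s (power = energy per time),
    = kg·m²·s⁻³.
So W² = kg²·m⁴·s⁻⁶.
C = A·s = s·A (charge = current × time).
Gy = J/kg (absorbed dose = energy per mass),
    = m²·s⁻².
kat = mol/s = s⁻¹·mol (catalytic activity).
Combining: m⁻¹·W²·C·Gy·kat = m⁻¹ · (kg²·m⁴·s⁻⁶) · (s·A) · (m²·s⁻²) · (s⁻¹·mol) = kg²·m⁵·s⁻⁸·A·mol.
The exponent of m is 5.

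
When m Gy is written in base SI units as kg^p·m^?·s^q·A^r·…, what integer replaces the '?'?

3

Gy = m²·s⁻².
Combining: m·Gy = m · (m²·s⁻²) = m³·s⁻².
The exponent of m is 3.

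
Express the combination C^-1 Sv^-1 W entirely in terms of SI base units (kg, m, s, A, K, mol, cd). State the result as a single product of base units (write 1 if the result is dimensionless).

kg·s⁻²·A⁻¹

C = s·A.
So C⁻¹ = s⁻¹·A⁻¹.
Sv = m²·s⁻².
So Sv⁻¹ = m⁻²·s².
W = kg·m²·s⁻³.
Combining: C⁻¹·Sv⁻¹·W = (s⁻¹·A⁻¹) · (m⁻²·s²) · (kg·m²·s⁻³) = kg·s⁻²·A⁻¹.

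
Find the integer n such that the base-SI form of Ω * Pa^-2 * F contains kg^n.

-2

Ω = V/A (resistance = voltage per current),
    = kg·m²·s⁻³·A⁻².
Pa = N/m² (pressure = force per area),
    = kg·m⁻¹·s⁻².
So Pa⁻² = kg⁻²·m²·s⁴.
F = C/V (capacitance = charge per voltage),
    = A·s/(kg·m²·s⁻³·A⁻¹) (substituting C and V),
    = kg⁻¹·m⁻²·s⁴·A².
Combining: Ω·Pa⁻²·F = (kg·m²·s⁻³·A⁻²) · (kg⁻²·m²·s⁴) · (kg⁻¹·m⁻²·s⁴·A²) = kg⁻²·m²·s⁵.
The exponent of kg is -2.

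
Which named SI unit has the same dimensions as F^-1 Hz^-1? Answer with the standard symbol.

Ω

F = kg⁻¹·m⁻²·s⁴·A².
So F⁻¹ = kg·m²·s⁻⁴·A⁻².
Hz = s⁻¹.
So Hz⁻¹ = s.
Combining: F⁻¹·Hz⁻¹ = (kg·m²·s⁻⁴·A⁻²) · s = kg·m²·s⁻³·A⁻².
kg·m²·s⁻³·A⁻² is the base-SI form of the ohm.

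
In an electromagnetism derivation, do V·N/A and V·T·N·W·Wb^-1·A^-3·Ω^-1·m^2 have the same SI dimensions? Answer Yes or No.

Yes

Left side:
  V = kg·m²·s⁻³·A⁻¹.
  N = kg·m·s⁻².
  Combining: V·A⁻¹·N = (kg·m²·s⁻³·A⁻¹) · A⁻¹ · (kg·m·s⁻²) = kg²·m³·s⁻⁵·A⁻².
Right side:
  V = W/A (potential = power per current),
      = kg·m²·s⁻³·A⁻¹.
  T = Wb/m² (flux density = flux per area),
      = kg·s⁻²·A⁻¹.
  N = kg·m/s² = kg·m·s⁻² (force = mass × acceleration).
  W = J/s (power = energy per time),
      = kg·m²·s⁻³.
  Wb = V·s (flux: a volt is a weber per second),
      = kg·m²·s⁻²·A⁻¹.
  So Wb⁻¹ = kg⁻¹·m⁻²·s²·A.
  Ω = V/A (resistance = voltage per current),
      = kg·m²·s⁻³·A⁻².
  So Ω⁻¹ = kg⁻¹·m⁻²·s³·A².
  Combining: V·T·N·W·Wb⁻¹·A⁻³·Ω⁻¹·m² = (kg·m²·s⁻³·A⁻¹) · (kg·s⁻²·A⁻¹) · (kg·m·s⁻²) · (kg·m²·s⁻³) · (kg⁻¹·m⁻²·s²·A) · A⁻³ · (kg⁻¹·m⁻²·s³·A²) · m² = kg²·m³·s⁻⁵·A⁻².
Both reduce to kg²·m³·s⁻⁵·A⁻².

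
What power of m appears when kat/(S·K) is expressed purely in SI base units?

kat = mol/s = s⁻¹·mol (catalytic activity).
S = 1/Ω (conductance is reciprocal resistance),
    = kg⁻¹·m⁻²·s³·A².
So S⁻¹ = kg·m²·s⁻³·A⁻².
Combining: kat·S⁻¹·K⁻¹ = (s⁻¹·mol) · (kg·m²·s⁻³·A⁻²) · K⁻¹ = kg·m²·s⁻⁴·A⁻²·K⁻¹·mol.
The exponent of m is 2.

2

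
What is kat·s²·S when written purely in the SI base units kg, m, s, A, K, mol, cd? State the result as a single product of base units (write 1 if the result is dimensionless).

kg⁻¹·m⁻²·s⁴·A²·mol

kat = s⁻¹·mol.
S = kg⁻¹·m⁻²·s³·A².
Combining: kat·s²·S = (s⁻¹·mol) · s² · (kg⁻¹·m⁻²·s³·A²) = kg⁻¹·m⁻²·s⁴·A²·mol.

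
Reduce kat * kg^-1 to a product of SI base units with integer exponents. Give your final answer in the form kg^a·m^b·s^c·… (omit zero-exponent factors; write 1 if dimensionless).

kat = s⁻¹·mol.
Combining: kat·kg⁻¹ = (s⁻¹·mol) · kg⁻¹ = kg⁻¹·s⁻¹·mol.

kg⁻¹·s⁻¹·mol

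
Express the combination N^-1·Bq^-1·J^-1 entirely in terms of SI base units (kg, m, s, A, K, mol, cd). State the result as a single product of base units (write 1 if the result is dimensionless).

kg⁻²·m⁻³·s⁵

N = kg·m·s⁻².
So N⁻¹ = kg⁻¹·m⁻¹·s².
Bq = s⁻¹.
So Bq⁻¹ = s.
J = kg·m²·s⁻².
So J⁻¹ = kg⁻¹·m⁻²·s².
Combining: N⁻¹·Bq⁻¹·J⁻¹ = (kg⁻¹·m⁻¹·s²) · s · (kg⁻¹·m⁻²·s²) = kg⁻²·m⁻³·s⁵.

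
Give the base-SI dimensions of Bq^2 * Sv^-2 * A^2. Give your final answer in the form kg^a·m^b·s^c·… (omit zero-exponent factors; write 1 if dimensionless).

Bq = 1/s = s⁻¹ (activity is decays per second).
So Bq² = s⁻².
Sv = J/kg (equivalent dose = energy per mass),
    = m²·s⁻².
So Sv⁻² = m⁻⁴·s⁴.
Combining: Bq²·Sv⁻²·A² = s⁻² · (m⁻⁴·s⁴) · A² = m⁻⁴·s²·A².

m⁻⁴·s²·A²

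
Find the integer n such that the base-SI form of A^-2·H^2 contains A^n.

H = Wb/A (inductance = flux per current),
    = kg·m²·s⁻²·A⁻².
So H² = kg²·m⁴·s⁻⁴·A⁻⁴.
Combining: A⁻²·H² = A⁻² · (kg²·m⁴·s⁻⁴·A⁻⁴) = kg²·m⁴·s⁻⁴·A⁻⁶.
The exponent of A is -6.

-6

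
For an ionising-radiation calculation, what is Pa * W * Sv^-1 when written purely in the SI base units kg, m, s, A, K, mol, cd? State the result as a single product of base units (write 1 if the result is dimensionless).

kg²·m⁻¹·s⁻³

Pa = kg·m⁻¹·s⁻².
W = kg·m²·s⁻³.
Sv = m²·s⁻².
So Sv⁻¹ = m⁻²·s².
Combining: Pa·W·Sv⁻¹ = (kg·m⁻¹·s⁻²) · (kg·m²·s⁻³) · (m⁻²·s²) = kg²·m⁻¹·s⁻³.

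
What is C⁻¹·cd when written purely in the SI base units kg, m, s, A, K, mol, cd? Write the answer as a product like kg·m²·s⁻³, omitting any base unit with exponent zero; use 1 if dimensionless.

C = s·A.
So C⁻¹ = s⁻¹·A⁻¹.
Combining: C⁻¹·cd = (s⁻¹·A⁻¹) · cd = s⁻¹·A⁻¹·cd.

s⁻¹·A⁻¹·cd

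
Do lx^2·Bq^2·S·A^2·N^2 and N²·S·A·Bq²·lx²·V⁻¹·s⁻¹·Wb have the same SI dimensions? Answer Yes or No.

No

Left side:
  lx = lm/m² (illuminance = luminous flux per area),
      = m⁻²·cd.
  So lx² = m⁻⁴·cd².
  Bq = 1/s = s⁻¹ (activity is decays per second).
  So Bq² = s⁻².
  S = 1/Ω (conductance is reciprocal resistance),
      = kg⁻¹·m⁻²·s³·A².
  N = kg·m/s² = kg·m·s⁻² (force = mass × acceleration).
  So N² = kg²·m²·s⁻⁴.
  Combining: lx²·Bq²·S·A²·N² = (m⁻⁴·cd²) · s⁻² · (kg⁻¹·m⁻²·s³·A²) · A² · (kg²·m²·s⁻⁴) = kg·m⁻⁴·s⁻³·A⁴·cd².
Right side:
  N = kg·m/s² = kg·m·s⁻² (force = mass × acceleration).
  So N² = kg²·m²·s⁻⁴.
  S = 1/Ω (conductance is reciprocal resistance),
      = kg⁻¹·m⁻²·s³·A².
  Bq = 1/s = s⁻¹ (activity is decays per second).
  So Bq² = s⁻².
  lx = lm/m² (illuminance = luminous flux per area),
      = m⁻²·cd.
  So lx² = m⁻⁴·cd².
  V = W/A (potential = power per current),
      = kg·m²·s⁻³·A⁻¹.
  So V⁻¹ = kg⁻¹·m⁻²·s³·A.
  Wb = V·s (flux: a volt is a weber per second),
      = kg·m²·s⁻²·A⁻¹.
  Combining: N²·S·A·Bq²·lx²·V⁻¹·s⁻¹·Wb = (kg²·m²·s⁻⁴) · (kg⁻¹·m⁻²·s³·A²) · A · s⁻² · (m⁻⁴·cd²) · (kg⁻¹·m⁻²·s³·A) · s⁻¹ · (kg·m²·s⁻²·A⁻¹) = kg·m⁻⁴·s⁻³·A³·cd².
Left is kg·m⁻⁴·s⁻³·A⁴·cd²; right is kg·m⁻⁴·s⁻³·A³·cd² — different.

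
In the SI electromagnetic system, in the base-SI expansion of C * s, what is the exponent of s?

C = A·s = s·A (charge = current × time).
Combining: C·s = (s·A) · s = s²·A.
The exponent of s is 2.

2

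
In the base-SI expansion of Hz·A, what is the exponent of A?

1

Hz = s⁻¹.
Combining: Hz·A = s⁻¹ · A = s⁻¹·A.
The exponent of A is 1.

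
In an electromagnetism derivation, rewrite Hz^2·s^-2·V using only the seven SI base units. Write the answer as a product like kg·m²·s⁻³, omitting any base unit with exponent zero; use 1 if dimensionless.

Hz = 1/s = s⁻¹ (frequency is cycles per second).
So Hz² = s⁻².
V = W/A (potential = power per current),
    = kg·m²·s⁻³·A⁻¹.
Combining: Hz²·s⁻²·V = s⁻² · s⁻² · (kg·m²·s⁻³·A⁻¹) = kg·m²·s⁻⁷·A⁻¹.

kg·m²·s⁻⁷·A⁻¹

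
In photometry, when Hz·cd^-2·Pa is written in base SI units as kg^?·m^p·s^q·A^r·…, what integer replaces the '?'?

1

Hz = s⁻¹.
Pa = kg·m⁻¹·s⁻².
Combining: Hz·cd⁻²·Pa = s⁻¹ · cd⁻² · (kg·m⁻¹·s⁻²) = kg·m⁻¹·s⁻³·cd⁻².
The exponent of kg is 1.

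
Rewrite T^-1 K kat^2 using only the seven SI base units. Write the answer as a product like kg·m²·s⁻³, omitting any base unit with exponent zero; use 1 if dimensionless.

kg⁻¹·A·K·mol²

T = Wb/m² (flux density = flux per area),
    = kg·s⁻²·A⁻¹.
So T⁻¹ = kg⁻¹·s²·A.
kat = mol/s = s⁻¹·mol (catalytic activity).
So kat² = s⁻²·mol².
Combining: T⁻¹·K·kat² = (kg⁻¹·s²·A) · K · (s⁻²·mol²) = kg⁻¹·A·K·mol².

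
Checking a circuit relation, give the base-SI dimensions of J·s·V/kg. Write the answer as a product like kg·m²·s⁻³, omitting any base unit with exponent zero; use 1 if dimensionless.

J = N·m (work = force × distance),
    = kg·m²·s⁻².
V = W/A (potential = power per current),
    = kg·m²·s⁻³·A⁻¹.
Combining: J·s·kg⁻¹·V = (kg·m²·s⁻²) · s · kg⁻¹ · (kg·m²·s⁻³·A⁻¹) = kg·m⁴·s⁻⁴·A⁻¹.

kg·m⁴·s⁻⁴·A⁻¹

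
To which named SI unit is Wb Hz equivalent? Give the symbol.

Wb = kg·m²·s⁻²·A⁻¹.
Hz = s⁻¹.
Combining: Wb·Hz = (kg·m²·s⁻²·A⁻¹) · s⁻¹ = kg·m²·s⁻³·A⁻¹.
kg·m²·s⁻³·A⁻¹ is the base-SI form of the volt.

V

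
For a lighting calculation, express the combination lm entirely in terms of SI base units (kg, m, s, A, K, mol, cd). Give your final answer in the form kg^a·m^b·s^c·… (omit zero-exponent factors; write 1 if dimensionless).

lm = cd·sr = cd (luminous flux; sr is dimensionless).

cd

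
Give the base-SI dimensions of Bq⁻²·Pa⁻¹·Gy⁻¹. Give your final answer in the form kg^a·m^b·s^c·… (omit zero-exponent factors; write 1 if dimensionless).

Bq = 1/s = s⁻¹ (activity is decays per second).
So Bq⁻² = s².
Pa = N/m² (pressure = force per area),
    = kg·m⁻¹·s⁻².
So Pa⁻¹ = kg⁻¹·m·s².
Gy = J/kg (absorbed dose = energy per mass),
    = m²·s⁻².
So Gy⁻¹ = m⁻²·s².
Combining: Bq⁻²·Pa⁻¹·Gy⁻¹ = s² · (kg⁻¹·m·s²) · (m⁻²·s²) = kg⁻¹·m⁻¹·s⁶.

kg⁻¹·m⁻¹·s⁶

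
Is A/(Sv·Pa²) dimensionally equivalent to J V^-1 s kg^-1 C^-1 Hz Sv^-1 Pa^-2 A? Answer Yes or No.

Left side:
  Sv = m²·s⁻².
  So Sv⁻¹ = m⁻²·s².
  Pa = kg·m⁻¹·s⁻².
  So Pa⁻² = kg⁻²·m²·s⁴.
  Combining: A·Sv⁻¹·Pa⁻² = A · (m⁻²·s²) · (kg⁻²·m²·s⁴) = kg⁻²·s⁶·A.
Right side:
  J = N·m (work = force × distance),
      = kg·m²·s⁻².
  V = W/A (potential = power per current),
      = kg·m²·s⁻³·A⁻¹.
  So V⁻¹ = kg⁻¹·m⁻²·s³·A.
  C = A·s = s·A (charge = current × time).
  So C⁻¹ = s⁻¹·A⁻¹.
  Hz = 1/s = s⁻¹ (frequency is cycles per second).
  Sv = J/kg (equivalent dose = energy per mass),
      = m²·s⁻².
  So Sv⁻¹ = m⁻²·s².
  Pa = N/m² (pressure = force per area),
      = kg·m⁻¹·s⁻².
  So Pa⁻² = kg⁻²·m²·s⁴.
  Combining: J·V⁻¹·s·kg⁻¹·C⁻¹·Hz·Sv⁻¹·Pa⁻²·A = (kg·m²·s⁻²) · (kg⁻¹·m⁻²·s³·A) · s · kg⁻¹ · (s⁻¹·A⁻¹) · s⁻¹ · (m⁻²·s²) · (kg⁻²·m²·s⁴) · A = kg⁻³·s⁶·A.
Left is kg⁻²·s⁶·A; right is kg⁻³·s⁶·A — different.

No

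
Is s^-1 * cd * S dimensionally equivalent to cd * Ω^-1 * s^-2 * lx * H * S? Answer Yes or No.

Left side:
  S = 1/Ω (conductance is reciprocal resistance),
      = kg⁻¹·m⁻²·s³·A².
  Combining: s⁻¹·cd·S = s⁻¹ · cd · (kg⁻¹·m⁻²·s³·A²) = kg⁻¹·m⁻²·s²·A²·cd.
Right side:
  Ω = V/A (resistance = voltage per current),
      = kg·m²·s⁻³·A⁻².
  So Ω⁻¹ = kg⁻¹·m⁻²·s³·A².
  lx = lm/m² (illuminance = luminous flux per area),
      = m⁻²·cd.
  H = Wb/A (inductance = flux per current),
      = kg·m²·s⁻²·A⁻².
  S = 1/Ω (conductance is reciprocal resistance),
      = kg⁻¹·m⁻²·s³·A².
  Combining: cd·Ω⁻¹·s⁻²·lx·H·S = cd · (kg⁻¹·m⁻²·s³·A²) · s⁻² · (m⁻²·cd) · (kg·m²·s⁻²·A⁻²) · (kg⁻¹·m⁻²·s³·A²) = kg⁻¹·m⁻⁴·s²·A²·cd².
Left is kg⁻¹·m⁻²·s²·A²·cd; right is kg⁻¹·m⁻⁴·s²·A²·cd² — different.

No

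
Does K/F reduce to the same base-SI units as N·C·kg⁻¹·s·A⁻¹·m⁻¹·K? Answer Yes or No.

No

Left side:
  F = kg⁻¹·m⁻²·s⁴·A².
  So F⁻¹ = kg·m²·s⁻⁴·A⁻².
  Combining: K·F⁻¹ = K · (kg·m²·s⁻⁴·A⁻²) = kg·m²·s⁻⁴·A⁻²·K.
Right side:
  N = kg·m/s² = kg·m·s⁻² (force = mass × acceleration).
  C = A·s = s·A (charge = current × time).
  Combining: N·C·kg⁻¹·s·A⁻¹·m⁻¹·K = (kg·m·s⁻²) · (s·A) · kg⁻¹ · s · A⁻¹ · m⁻¹ · K = K.
Left is kg·m²·s⁻⁴·A⁻²·K; right is K — different.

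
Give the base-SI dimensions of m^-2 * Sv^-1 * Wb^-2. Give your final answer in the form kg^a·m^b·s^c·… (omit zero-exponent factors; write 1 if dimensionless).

Sv = J/kg (equivalent dose = energy per mass),
    = m²·s⁻².
So Sv⁻¹ = m⁻²·s².
Wb = V·s (flux: a volt is a weber per second),
    = kg·m²·s⁻²·A⁻¹.
So Wb⁻² = kg⁻²·m⁻⁴·s⁴·A².
Combining: m⁻²·Sv⁻¹·Wb⁻² = m⁻² · (m⁻²·s²) · (kg⁻²·m⁻⁴·s⁴·A²) = kg⁻²·m⁻⁸·s⁶·A².

kg⁻²·m⁻⁸·s⁶·A²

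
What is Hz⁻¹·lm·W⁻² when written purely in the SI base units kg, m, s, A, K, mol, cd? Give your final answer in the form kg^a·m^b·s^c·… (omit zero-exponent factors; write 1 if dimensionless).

Hz = s⁻¹.
So Hz⁻¹ = s.
lm = cd.
W = kg·m²·s⁻³.
So W⁻² = kg⁻²·m⁻⁴·s⁶.
Combining: Hz⁻¹·lm·W⁻² = s · cd · (kg⁻²·m⁻⁴·s⁶) = kg⁻²·m⁻⁴·s⁷·cd.

kg⁻²·m⁻⁴·s⁷·cd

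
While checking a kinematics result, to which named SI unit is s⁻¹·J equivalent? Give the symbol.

W

J = kg·m²·s⁻².
Combining: s⁻¹·J = s⁻¹ · (kg·m²·s⁻²) = kg·m²·s⁻³.
kg·m²·s⁻³ is the base-SI form of the watt.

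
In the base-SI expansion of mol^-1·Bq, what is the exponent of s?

Bq = 1/s = s⁻¹ (activity is decays per second).
Combining: mol⁻¹·Bq = mol⁻¹ · s⁻¹ = s⁻¹·mol⁻¹.
The exponent of s is -1.

-1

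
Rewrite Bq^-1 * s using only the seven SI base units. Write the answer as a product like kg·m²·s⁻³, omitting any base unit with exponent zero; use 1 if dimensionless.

s²

Bq = s⁻¹.
So Bq⁻¹ = s.
Combining: Bq⁻¹·s = s · s = s².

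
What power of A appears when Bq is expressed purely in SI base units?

0

Bq = 1/s = s⁻¹ (activity is decays per second).
The exponent of A is 0.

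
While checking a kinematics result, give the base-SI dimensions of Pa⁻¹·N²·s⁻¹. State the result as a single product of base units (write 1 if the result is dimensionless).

kg·m³·s⁻³

Pa = N/m² (pressure = force per area),
    = kg·m⁻¹·s⁻².
So Pa⁻¹ = kg⁻¹·m·s².
N = kg·m/s² = kg·m·s⁻² (force = mass × acceleration).
So N² = kg²·m²·s⁻⁴.
Combining: Pa⁻¹·N²·s⁻¹ = (kg⁻¹·m·s²) · (kg²·m²·s⁻⁴) · s⁻¹ = kg·m³·s⁻³.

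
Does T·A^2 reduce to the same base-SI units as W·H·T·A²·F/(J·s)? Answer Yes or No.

Left side:
  T = Wb/m² (flux density = flux per area),
      = kg·s⁻²·A⁻¹.
  Combining: T·A² = (kg·s⁻²·A⁻¹) · A² = kg·s⁻²·A.
Right side:
  J = N·m (work = force × distance),
      = kg·m²·s⁻².
  So J⁻¹ = kg⁻¹·m⁻²·s².
  W = J/s (power = energy per time),
      = kg·m²·s⁻³.
  H = Wb/A (inductance = flux per current),
      = kg·m²·s⁻²·A⁻².
  T = Wb/m² (flux density = flux per area),
      = kg·s⁻²·A⁻¹.
  F = C/V (capacitance = charge per voltage),
      = A·s/(kg·m²·s⁻³·A⁻¹) (substituting C and V),
      = kg⁻¹·m⁻²·s⁴·A².
  Combining: J⁻¹·W·H·T·s⁻¹·A²·F = (kg⁻¹·m⁻²·s²) · (kg·m²·s⁻³) · (kg·m²·s⁻²·A⁻²) · (kg·s⁻²·A⁻¹) · s⁻¹ · A² · (kg⁻¹·m⁻²·s⁴·A²) = kg·s⁻²·A.
Both reduce to kg·s⁻²·A.

Yes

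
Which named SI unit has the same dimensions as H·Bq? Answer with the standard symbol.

H = Wb/A (inductance = flux per current),
    = kg·m²·s⁻²·A⁻².
Bq = 1/s = s⁻¹ (activity is decays per second).
Combining: H·Bq = (kg·m²·s⁻²·A⁻²) · s⁻¹ = kg·m²·s⁻³·A⁻².
kg·m²·s⁻³·A⁻² is the base-SI form of the ohm.

Ω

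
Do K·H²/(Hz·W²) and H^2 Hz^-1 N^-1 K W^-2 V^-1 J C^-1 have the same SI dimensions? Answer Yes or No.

Left side:
  Hz = 1/s = s⁻¹ (frequency is cycles per second).
  So Hz⁻¹ = s.
  W = J/s (power = energy per time),
      = kg·m²·s⁻³.
  So W⁻² = kg⁻²·m⁻⁴·s⁶.
  H = Wb/A (inductance = flux per current),
      = kg·m²·s⁻²·A⁻².
  So H² = kg²·m⁴·s⁻⁴·A⁻⁴.
  Combining: Hz⁻¹·W⁻²·K·H² = s · (kg⁻²·m⁻⁴·s⁶) · K · (kg²·m⁴·s⁻⁴·A⁻⁴) = s³·A⁻⁴·K.
Right side:
  H = Wb/A (inductance = flux per current),
      = kg·m²·s⁻²·A⁻².
  So H² = kg²·m⁴·s⁻⁴·A⁻⁴.
  Hz = 1/s = s⁻¹ (frequency is cycles per second).
  So Hz⁻¹ = s.
  N = kg·m/s² = kg·m·s⁻² (force = mass × acceleration).
  So N⁻¹ = kg⁻¹·m⁻¹·s².
  W = J/s (power = energy per time),
      = kg·m²·s⁻³.
  So W⁻² = kg⁻²·m⁻⁴·s⁶.
  V = W/A (potential = power per current),
      = kg·m²·s⁻³·A⁻¹.
  So V⁻¹ = kg⁻¹·m⁻²·s³·A.
  J = N·m (work = force × distance),
      = kg·m²·s⁻².
  C = A·s = s·A (charge = current × time).
  So C⁻¹ = s⁻¹·A⁻¹.
  Combining: H²·Hz⁻¹·N⁻¹·K·W⁻²·V⁻¹·J·C⁻¹ = (kg²·m⁴·s⁻⁴·A⁻⁴) · s · (kg⁻¹·m⁻¹·s²) · K · (kg⁻²·m⁻⁴·s⁶) · (kg⁻¹·m⁻²·s³·A) · (kg·m²·s⁻²) · (s⁻¹·A⁻¹) = kg⁻¹·m⁻¹·s⁵·A⁻⁴·K.
Left is s³·A⁻⁴·K; right is kg⁻¹·m⁻¹·s⁵·A⁻⁴·K — different.

No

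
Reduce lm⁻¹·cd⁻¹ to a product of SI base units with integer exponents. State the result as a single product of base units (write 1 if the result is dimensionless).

lm = cd·sr = cd (luminous flux; sr is dimensionless).
So lm⁻¹ = cd⁻¹.
Combining: lm⁻¹·cd⁻¹ = cd⁻¹ · cd⁻¹ = cd⁻².

cd⁻²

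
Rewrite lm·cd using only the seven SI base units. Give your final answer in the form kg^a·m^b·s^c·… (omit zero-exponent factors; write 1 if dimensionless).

lm = cd.
Combining: lm·cd = cd · cd = cd².

cd²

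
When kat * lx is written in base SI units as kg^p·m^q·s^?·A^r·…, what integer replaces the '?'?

kat = mol/s = s⁻¹·mol (catalytic activity).
lx = lm/m² (illuminance = luminous flux per area),
    = m⁻²·cd.
Combining: kat·lx = (s⁻¹·mol) · (m⁻²·cd) = m⁻²·s⁻¹·mol·cd.
The exponent of s is -1.

-1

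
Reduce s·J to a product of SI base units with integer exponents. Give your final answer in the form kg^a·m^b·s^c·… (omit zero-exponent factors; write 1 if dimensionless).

kg·m²·s⁻¹

J = N·m (work = force × distance),
    = kg·m²·s⁻².
Combining: s·J = s · (kg·m²·s⁻²) = kg·m²·s⁻¹.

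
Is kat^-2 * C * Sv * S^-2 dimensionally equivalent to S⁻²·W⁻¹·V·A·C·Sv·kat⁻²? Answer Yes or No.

Left side:
  kat = s⁻¹·mol.
  So kat⁻² = s²·mol⁻².
  C = s·A.
  Sv = m²·s⁻².
  S = kg⁻¹·m⁻²·s³·A².
  So S⁻² = kg²·m⁴·s⁻⁶·A⁻⁴.
  Combining: kat⁻²·C·Sv·S⁻² = (s²·mol⁻²) · (s·A) · (m²·s⁻²) · (kg²·m⁴·s⁻⁶·A⁻⁴) = kg²·m⁶·s⁻⁵·A⁻³·mol⁻².
Right side:
  S = 1/Ω (conductance is reciprocal resistance),
      = kg⁻¹·m⁻²·s³·A².
  So S⁻² = kg²·m⁴·s⁻⁶·A⁻⁴.
  W = J/s (power = energy per time),
      = kg·m²·s⁻³.
  So W⁻¹ = kg⁻¹·m⁻²·s³.
  V = W/A (potential = power per current),
      = kg·m²·s⁻³·A⁻¹.
  C = A·s = s·A (charge = current × time).
  Sv = J/kg (equivalent dose = energy per mass),
      = m²·s⁻².
  kat = mol/s = s⁻¹·mol (catalytic activity).
  So kat⁻² = s²·mol⁻².
  Combining: S⁻²·W⁻¹·V·A·C·Sv·kat⁻² = (kg²·m⁴·s⁻⁶·A⁻⁴) · (kg⁻¹·m⁻²·s³) · (kg·m²·s⁻³·A⁻¹) · A · (s·A) · (m²·s⁻²) · (s²·mol⁻²) = kg²·m⁶·s⁻⁵·A⁻³·mol⁻².
Both reduce to kg²·m⁶·s⁻⁵·A⁻³·mol⁻².

Yes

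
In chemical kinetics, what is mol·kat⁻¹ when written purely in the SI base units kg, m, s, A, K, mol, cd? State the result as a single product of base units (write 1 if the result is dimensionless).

kat = mol/s = s⁻¹·mol (catalytic activity).
So kat⁻¹ = s·mol⁻¹.
Combining: mol·kat⁻¹ = mol · (s·mol⁻¹) = s.

s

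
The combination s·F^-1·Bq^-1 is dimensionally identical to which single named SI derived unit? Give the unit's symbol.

H

F = kg⁻¹·m⁻²·s⁴·A².
So F⁻¹ = kg·m²·s⁻⁴·A⁻².
Bq = s⁻¹.
So Bq⁻¹ = s.
Combining: s·F⁻¹·Bq⁻¹ = s · (kg·m²·s⁻⁴·A⁻²) · s = kg·m²·s⁻²·A⁻².
kg·m²·s⁻²·A⁻² is the base-SI form of the henry.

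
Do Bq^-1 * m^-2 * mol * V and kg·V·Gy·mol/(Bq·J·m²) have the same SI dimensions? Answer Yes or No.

Left side:
  Bq = s⁻¹.
  So Bq⁻¹ = s.
  V = kg·m²·s⁻³·A⁻¹.
  Combining: Bq⁻¹·m⁻²·mol·V = s · m⁻² · mol · (kg·m²·s⁻³·A⁻¹) = kg·s⁻²·A⁻¹·mol.
Right side:
  V = kg·m²·s⁻³·A⁻¹.
  Gy = m²·s⁻².
  Bq = s⁻¹.
  So Bq⁻¹ = s.
  J = kg·m²·s⁻².
  So J⁻¹ = kg⁻¹·m⁻²·s².
  Combining: kg·V·Gy·Bq⁻¹·J⁻¹·m⁻²·mol = kg · (kg·m²·s⁻³·A⁻¹) · (m²·s⁻²) · s · (kg⁻¹·m⁻²·s²) · m⁻² · mol = kg·s⁻²·A⁻¹·mol.
Both reduce to kg·s⁻²·A⁻¹·mol.

Yes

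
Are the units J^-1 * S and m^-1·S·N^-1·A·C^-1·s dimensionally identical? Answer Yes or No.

Left side:
  J = kg·m²·s⁻².
  So J⁻¹ = kg⁻¹·m⁻²·s².
  S = kg⁻¹·m⁻²·s³·A².
  Combining: J⁻¹·S = (kg⁻¹·m⁻²·s²) · (kg⁻¹·m⁻²·s³·A²) = kg⁻²·m⁻⁴·s⁵·A².
Right side:
  S = kg⁻¹·m⁻²·s³·A².
  N = kg·m·s⁻².
  So N⁻¹ = kg⁻¹·m⁻¹·s².
  C = s·A.
  So C⁻¹ = s⁻¹·A⁻¹.
  Combining: m⁻¹·S·N⁻¹·A·C⁻¹·s = m⁻¹ · (kg⁻¹·m⁻²·s³·A²) · (kg⁻¹·m⁻¹·s²) · A · (s⁻¹·A⁻¹) · s = kg⁻²·m⁻⁴·s⁵·A².
Both reduce to kg⁻²·m⁻⁴·s⁵·A².

Yes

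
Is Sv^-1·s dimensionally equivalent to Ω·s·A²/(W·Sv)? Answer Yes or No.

Left side:
  Sv = J/kg (equivalent dose = energy per mass),
      = m²·s⁻².
  So Sv⁻¹ = m⁻²·s².
  Combining: Sv⁻¹·s = (m⁻²·s²) · s = m⁻²·s³.
Right side:
  Ω = kg·m²·s⁻³·A⁻².
  W = kg·m²·s⁻³.
  So W⁻¹ = kg⁻¹·m⁻²·s³.
  Sv = m²·s⁻².
  So Sv⁻¹ = m⁻²·s².
  Combining: Ω·s·W⁻¹·Sv⁻¹·A² = (kg·m²·s⁻³·A⁻²) · s · (kg⁻¹·m⁻²·s³) · (m⁻²·s²) · A² = m⁻²·s³.
Both reduce to m⁻²·s³.

Yes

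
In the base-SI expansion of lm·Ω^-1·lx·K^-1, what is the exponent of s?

lm = cd·sr = cd (luminous flux; sr is dimensionless).
Ω = V/A (resistance = voltage per current),
    = kg·m²·s⁻³·A⁻².
So Ω⁻¹ = kg⁻¹·m⁻²·s³·A².
lx = lm/m² (illuminance = luminous flux per area),
    = m⁻²·cd.
Combining: lm·Ω⁻¹·lx·K⁻¹ = cd · (kg⁻¹·m⁻²·s³·A²) · (m⁻²·cd) · K⁻¹ = kg⁻¹·m⁻⁴·s³·A²·K⁻¹·cd².
The exponent of s is 3.

3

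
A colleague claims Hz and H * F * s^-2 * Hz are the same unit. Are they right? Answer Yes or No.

Left side:
  Hz = 1/s = s⁻¹ (frequency is cycles per second).
Right side:
  H = Wb/A (inductance = flux per current),
      = kg·m²·s⁻²·A⁻².
  F = C/V (capacitance = charge per voltage),
      = A·s/(kg·m²·s⁻³·A⁻¹) (substituting C and V),
      = kg⁻¹·m⁻²·s⁴·A².
  Hz = 1/s = s⁻¹ (frequency is cycles per second).
  Combining: H·F·s⁻²·Hz = (kg·m²·s⁻²·A⁻²) · (kg⁻¹·m⁻²·s⁴·A²) · s⁻² · s⁻¹ = s⁻¹.
Both reduce to s⁻¹.

Yes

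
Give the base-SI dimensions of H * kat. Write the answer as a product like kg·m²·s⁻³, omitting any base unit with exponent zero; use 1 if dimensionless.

H = kg·m²·s⁻²·A⁻².
kat = s⁻¹·mol.
Combining: H·kat = (kg·m²·s⁻²·A⁻²) · (s⁻¹·mol) = kg·m²·s⁻³·A⁻²·mol.

kg·m²·s⁻³·A⁻²·mol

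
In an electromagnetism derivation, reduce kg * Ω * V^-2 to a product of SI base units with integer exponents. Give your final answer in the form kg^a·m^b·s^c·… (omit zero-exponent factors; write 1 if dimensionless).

m⁻²·s³

Ω = V/A (resistance = voltage per current),
    = kg·m²·s⁻³·A⁻².
V = W/A (potential = power per current),
    = kg·m²·s⁻³·A⁻¹.
So V⁻² = kg⁻²·m⁻⁴·s⁶·A².
Combining: kg·Ω·V⁻² = kg · (kg·m²·s⁻³·A⁻²) · (kg⁻²·m⁻⁴·s⁶·A²) = m⁻²·s³.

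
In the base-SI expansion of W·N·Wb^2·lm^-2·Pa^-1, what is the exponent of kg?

W = J/s (power = energy per time),
    = kg·m²·s⁻³.
N = kg·m/s² = kg·m·s⁻² (force = mass × acceleration).
Wb = V·s (flux: a volt is a weber per second),
    = kg·m²·s⁻²·A⁻¹.
So Wb² = kg²·m⁴·s⁻⁴·A⁻².
lm = cd·sr = cd (luminous flux; sr is dimensionless).
So lm⁻² = cd⁻².
Pa = N/m² (pressure = force per area),
    = kg·m⁻¹·s⁻².
So Pa⁻¹ = kg⁻¹·m·s².
Combining: W·N·Wb²·lm⁻²·Pa⁻¹ = (kg·m²·s⁻³) · (kg·m·s⁻²) · (kg²·m⁴·s⁻⁴·A⁻²) · cd⁻² · (kg⁻¹·m·s²) = kg³·m⁸·s⁻⁷·A⁻²·cd⁻².
The exponent of kg is 3.

3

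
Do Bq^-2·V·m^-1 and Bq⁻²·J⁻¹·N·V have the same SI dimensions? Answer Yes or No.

Left side:
  Bq = 1/s = s⁻¹ (activity is decays per second).
  So Bq⁻² = s².
  V = W/A (potential = power per current),
      = kg·m²·s⁻³·A⁻¹.
  Combining: Bq⁻²·V·m⁻¹ = s² · (kg·m²·s⁻³·A⁻¹) · m⁻¹ = kg·m·s⁻¹·A⁻¹.
Right side:
  Bq = s⁻¹.
  So Bq⁻² = s².
  J = kg·m²·s⁻².
  So J⁻¹ = kg⁻¹·m⁻²·s².
  N = kg·m·s⁻².
  V = kg·m²·s⁻³·A⁻¹.
  Combining: Bq⁻²·J⁻¹·N·V = s² · (kg⁻¹·m⁻²·s²) · (kg·m·s⁻²) · (kg·m²·s⁻³·A⁻¹) = kg·m·s⁻¹·A⁻¹.
Both reduce to kg·m·s⁻¹·A⁻¹.

Yes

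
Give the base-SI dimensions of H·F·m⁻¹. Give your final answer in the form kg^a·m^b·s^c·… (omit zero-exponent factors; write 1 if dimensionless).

m⁻¹·s²

H = kg·m²·s⁻²·A⁻².
F = kg⁻¹·m⁻²·s⁴·A².
Combining: H·F·m⁻¹ = (kg·m²·s⁻²·A⁻²) · (kg⁻¹·m⁻²·s⁴·A²) · m⁻¹ = m⁻¹·s².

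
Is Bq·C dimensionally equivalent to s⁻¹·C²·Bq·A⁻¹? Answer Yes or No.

Yes

Left side:
  Bq = 1/s = s⁻¹ (activity is decays per second).
  C = A·s = s·A (charge = current × time).
  Combining: Bq·C = s⁻¹ · (s·A) = A.
Right side:
  C = A·s = s·A (charge = current × time).
  So C² = s²·A².
  Bq = 1/s = s⁻¹ (activity is decays per second).
  Combining: s⁻¹·C²·Bq·A⁻¹ = s⁻¹ · (s²·A²) · s⁻¹ · A⁻¹ = A.
Both reduce to A.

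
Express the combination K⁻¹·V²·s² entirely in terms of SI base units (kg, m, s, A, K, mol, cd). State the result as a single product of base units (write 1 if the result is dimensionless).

V = W/A (potential = power per current),
    = kg·m²·s⁻³·A⁻¹.
So V² = kg²·m⁴·s⁻⁶·A⁻².
Combining: K⁻¹·V²·s² = K⁻¹ · (kg²·m⁴·s⁻⁶·A⁻²) · s² = kg²·m⁴·s⁻⁴·A⁻²·K⁻¹.

kg²·m⁴·s⁻⁴·A⁻²·K⁻¹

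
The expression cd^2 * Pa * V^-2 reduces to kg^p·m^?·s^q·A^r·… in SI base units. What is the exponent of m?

-5

Pa = N/m² (pressure = force per area),
    = kg·m⁻¹·s⁻².
V = W/A (potential = power per current),
    = kg·m²·s⁻³·A⁻¹.
So V⁻² = kg⁻²·m⁻⁴·s⁶·A².
Combining: cd²·Pa·V⁻² = cd² · (kg·m⁻¹·s⁻²) · (kg⁻²·m⁻⁴·s⁶·A²) = kg⁻¹·m⁻⁵·s⁴·A²·cd².
The exponent of m is -5.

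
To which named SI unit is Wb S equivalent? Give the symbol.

Wb = V·s (flux: a volt is a weber per second),
    = kg·m²·s⁻²·A⁻¹.
S = 1/Ω (conductance is reciprocal resistance),
    = kg⁻¹·m⁻²·s³·A².
Combining: Wb·S = (kg·m²·s⁻²·A⁻¹) · (kg⁻¹·m⁻²·s³·A²) = s·A.
s·A is the base-SI form of the coulomb.

C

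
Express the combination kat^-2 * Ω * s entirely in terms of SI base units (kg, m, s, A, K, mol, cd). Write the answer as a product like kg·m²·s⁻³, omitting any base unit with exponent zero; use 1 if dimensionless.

kat = mol/s = s⁻¹·mol (catalytic activity).
So kat⁻² = s²·mol⁻².
Ω = V/A (resistance = voltage per current),
    = kg·m²·s⁻³·A⁻².
Combining: kat⁻²·Ω·s = (s²·mol⁻²) · (kg·m²·s⁻³·A⁻²) · s = kg·m²·A⁻²·mol⁻².

kg·m²·A⁻²·mol⁻²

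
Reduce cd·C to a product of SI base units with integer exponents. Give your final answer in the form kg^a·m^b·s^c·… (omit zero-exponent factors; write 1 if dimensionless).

s·A·cd

C = s·A.
Combining: cd·C = cd · (s·A) = s·A·cd.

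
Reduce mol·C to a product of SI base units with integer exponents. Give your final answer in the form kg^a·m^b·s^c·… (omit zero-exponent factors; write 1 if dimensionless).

C = A·s = s·A (charge = current × time).
Combining: mol·C = mol · (s·A) = s·A·mol.

s·A·mol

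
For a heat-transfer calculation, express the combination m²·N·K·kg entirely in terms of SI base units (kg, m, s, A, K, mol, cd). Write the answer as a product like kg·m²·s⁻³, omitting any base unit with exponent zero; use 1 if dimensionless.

kg²·m³·s⁻²·K

N = kg·m·s⁻².
Combining: m²·N·K·kg = m² · (kg·m·s⁻²) · K · kg = kg²·m³·s⁻²·K.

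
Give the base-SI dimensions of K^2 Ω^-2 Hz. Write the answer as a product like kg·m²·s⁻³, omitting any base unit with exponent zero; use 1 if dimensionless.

kg⁻²·m⁻⁴·s⁵·A⁴·K²

Ω = V/A (resistance = voltage per current),
    = kg·m²·s⁻³·A⁻².
So Ω⁻² = kg⁻²·m⁻⁴·s⁶·A⁴.
Hz = 1/s = s⁻¹ (frequency is cycles per second).
Combining: K²·Ω⁻²·Hz = K² · (kg⁻²·m⁻⁴·s⁶·A⁴) · s⁻¹ = kg⁻²·m⁻⁴·s⁵·A⁴·K².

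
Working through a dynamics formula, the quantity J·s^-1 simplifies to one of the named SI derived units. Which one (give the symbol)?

J = kg·m²·s⁻².
Combining: J·s⁻¹ = (kg·m²·s⁻²) · s⁻¹ = kg·m²·s⁻³.
kg·m²·s⁻³ is the base-SI form of the watt.

W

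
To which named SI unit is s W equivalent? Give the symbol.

W = kg·m²·s⁻³.
Combining: s·W = s · (kg·m²·s⁻³) = kg·m²·s⁻².
kg·m²·s⁻² is the base-SI form of the joule.

J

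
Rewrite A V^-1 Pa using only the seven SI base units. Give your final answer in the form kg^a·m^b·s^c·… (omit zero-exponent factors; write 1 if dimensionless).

m⁻³·s·A²

V = W/A (potential = power per current),
    = kg·m²·s⁻³·A⁻¹.
So V⁻¹ = kg⁻¹·m⁻²·s³·A.
Pa = N/m² (pressure = force per area),
    = kg·m⁻¹·s⁻².
Combining: A·V⁻¹·Pa = A · (kg⁻¹·m⁻²·s³·A) · (kg·m⁻¹·s⁻²) = m⁻³·s·A².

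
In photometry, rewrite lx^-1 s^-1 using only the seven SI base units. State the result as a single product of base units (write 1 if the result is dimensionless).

lx = m⁻²·cd.
So lx⁻¹ = m²·cd⁻¹.
Combining: lx⁻¹·s⁻¹ = (m²·cd⁻¹) · s⁻¹ = m²·s⁻¹·cd⁻¹.

m²·s⁻¹·cd⁻¹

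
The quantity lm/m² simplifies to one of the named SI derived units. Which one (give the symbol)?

lx

lm = cd·sr = cd (luminous flux; sr is dimensionless).
Combining: lm·m⁻² = cd · m⁻² = m⁻²·cd.
m⁻²·cd is the base-SI form of the lux.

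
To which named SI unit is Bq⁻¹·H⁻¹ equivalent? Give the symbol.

Bq = 1/s = s⁻¹ (activity is decays per second).
So Bq⁻¹ = s.
H = Wb/A (inductance = flux per current),
    = kg·m²·s⁻²·A⁻².
So H⁻¹ = kg⁻¹·m⁻²·s²·A².
Combining: Bq⁻¹·H⁻¹ = s · (kg⁻¹·m⁻²·s²·A²) = kg⁻¹·m⁻²·s³·A².
kg⁻¹·m⁻²·s³·A² is the base-SI form of the siemens.

S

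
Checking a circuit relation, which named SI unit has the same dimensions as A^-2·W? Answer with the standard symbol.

Ω

W = J/s (power = energy per time),
    = kg·m²·s⁻³.
Combining: A⁻²·W = A⁻² · (kg·m²·s⁻³) = kg·m²·s⁻³·A⁻².
kg·m²·s⁻³·A⁻² is the base-SI form of the ohm.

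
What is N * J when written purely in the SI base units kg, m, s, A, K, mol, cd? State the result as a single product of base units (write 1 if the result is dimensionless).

kg²·m³·s⁻⁴

N = kg·m·s⁻².
J = kg·m²·s⁻².
Combining: N·J = (kg·m·s⁻²) · (kg·m²·s⁻²) = kg²·m³·s⁻⁴.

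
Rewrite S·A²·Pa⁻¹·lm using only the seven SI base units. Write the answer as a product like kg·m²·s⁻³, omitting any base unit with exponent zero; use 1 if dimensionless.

kg⁻²·m⁻¹·s⁵·A⁴·cd

S = 1/Ω (conductance is reciprocal resistance),
    = kg⁻¹·m⁻²·s³·A².
Pa = N/m² (pressure = force per area),
    = kg·m⁻¹·s⁻².
So Pa⁻¹ = kg⁻¹·m·s².
lm = cd·sr = cd (luminous flux; sr is dimensionless).
Combining: S·A²·Pa⁻¹·lm = (kg⁻¹·m⁻²·s³·A²) · A² · (kg⁻¹·m·s²) · cd = kg⁻²·m⁻¹·s⁵·A⁴·cd.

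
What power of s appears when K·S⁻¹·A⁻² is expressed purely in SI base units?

-3

S = kg⁻¹·m⁻²·s³·A².
So S⁻¹ = kg·m²·s⁻³·A⁻².
Combining: K·S⁻¹·A⁻² = K · (kg·m²·s⁻³·A⁻²) · A⁻² = kg·m²·s⁻³·A⁻⁴·K.
The exponent of s is -3.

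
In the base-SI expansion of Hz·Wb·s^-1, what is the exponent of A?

Hz = s⁻¹.
Wb = kg·m²·s⁻²·A⁻¹.
Combining: Hz·Wb·s⁻¹ = s⁻¹ · (kg·m²·s⁻²·A⁻¹) · s⁻¹ = kg·m²·s⁻⁴·A⁻¹.
The exponent of A is -1.

-1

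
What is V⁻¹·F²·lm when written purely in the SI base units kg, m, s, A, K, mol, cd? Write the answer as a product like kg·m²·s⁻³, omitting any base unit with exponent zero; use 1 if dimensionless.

V = W/A (potential = power per current),
    = kg·m²·s⁻³·A⁻¹.
So V⁻¹ = kg⁻¹·m⁻²·s³·A.
F = C/V (capacitance = charge per voltage),
    = A·s/(kg·m²·s⁻³·A⁻¹) (substituting C and V),
    = kg⁻¹·m⁻²·s⁴·A².
So F² = kg⁻²·m⁻⁴·s⁸·A⁴.
lm = cd·sr = cd (luminous flux; sr is dimensionless).
Combining: V⁻¹·F²·lm = (kg⁻¹·m⁻²·s³·A) · (kg⁻²·m⁻⁴·s⁸·A⁴) · cd = kg⁻³·m⁻⁶·s¹¹·A⁵·cd.

kg⁻³·m⁻⁶·s¹¹·A⁵·cd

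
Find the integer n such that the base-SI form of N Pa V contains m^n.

2

N = kg·m/s² = kg·m·s⁻² (force = mass × acceleration).
Pa = N/m² (pressure = force per area),
    = kg·m⁻¹·s⁻².
V = W/A (potential = power per current),
    = kg·m²·s⁻³·A⁻¹.
Combining: N·Pa·V = (kg·m·s⁻²) · (kg·m⁻¹·s⁻²) · (kg·m²·s⁻³·A⁻¹) = kg³·m²·s⁻⁷·A⁻¹.
The exponent of m is 2.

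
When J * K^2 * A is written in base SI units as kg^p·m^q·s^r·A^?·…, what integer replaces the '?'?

1

J = N·m (work = force × distance),
    = kg·m²·s⁻².
Combining: J·K²·A = (kg·m²·s⁻²) · K² · A = kg·m²·s⁻²·A·K².
The exponent of A is 1.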